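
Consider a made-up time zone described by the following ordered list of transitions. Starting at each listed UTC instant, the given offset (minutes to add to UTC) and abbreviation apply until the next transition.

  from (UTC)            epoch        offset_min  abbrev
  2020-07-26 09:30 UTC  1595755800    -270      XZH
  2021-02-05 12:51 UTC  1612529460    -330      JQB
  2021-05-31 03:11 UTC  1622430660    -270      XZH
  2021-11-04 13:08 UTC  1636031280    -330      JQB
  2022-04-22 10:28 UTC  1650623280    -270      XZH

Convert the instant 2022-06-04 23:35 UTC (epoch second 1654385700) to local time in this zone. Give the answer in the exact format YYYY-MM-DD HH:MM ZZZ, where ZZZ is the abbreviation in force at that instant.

2022-06-04 19:05 XZH

Query: 2022-06-04 23:35 UTC
Rule 5/5 (XZH, -04:30): 2022-04-22 10:28 UTC ≤ query < +∞
23·60 + 35 - 270 = 1145 min
1145 = 0·1440 + 1145; 1145 = 19·60 + 5 → 19:05, same day
→ 2022-06-04 19:05 XZH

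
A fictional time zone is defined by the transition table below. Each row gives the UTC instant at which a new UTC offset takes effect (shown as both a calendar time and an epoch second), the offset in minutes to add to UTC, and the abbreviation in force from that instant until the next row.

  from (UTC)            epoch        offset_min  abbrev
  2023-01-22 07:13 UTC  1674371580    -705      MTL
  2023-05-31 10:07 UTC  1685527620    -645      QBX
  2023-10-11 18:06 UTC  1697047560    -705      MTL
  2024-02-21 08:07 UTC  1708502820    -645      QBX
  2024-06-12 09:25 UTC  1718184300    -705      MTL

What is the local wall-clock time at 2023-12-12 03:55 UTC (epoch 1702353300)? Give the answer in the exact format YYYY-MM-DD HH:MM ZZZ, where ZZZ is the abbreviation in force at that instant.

2023-12-11 16:10 MTL

Query: 2023-12-12 03:55 UTC
Rule 3/5 (MTL, -11:45): 2023-10-11 18:06 UTC ≤ query < 2024-02-21 08:07 UTC
3·60 + 55 - 705 = -470 min
-470 = -1·1440 + 970; 970 = 16·60 + 10 → 16:10, 2023-12-12 - 1 day = 2023-12-11
→ 2023-12-11 16:10 MTL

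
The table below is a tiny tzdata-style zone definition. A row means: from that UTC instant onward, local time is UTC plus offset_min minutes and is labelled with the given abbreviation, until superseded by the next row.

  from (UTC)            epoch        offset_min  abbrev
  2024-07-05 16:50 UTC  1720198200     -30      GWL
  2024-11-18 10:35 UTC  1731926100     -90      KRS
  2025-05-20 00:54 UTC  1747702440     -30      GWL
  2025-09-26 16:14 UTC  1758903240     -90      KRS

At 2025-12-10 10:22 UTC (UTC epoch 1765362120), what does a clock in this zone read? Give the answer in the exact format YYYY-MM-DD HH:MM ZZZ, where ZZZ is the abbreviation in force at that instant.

Query: 2025-12-10 10:22 UTC
Rule 4/4 (KRS, -01:30): 2025-09-26 16:14 UTC ≤ query < +∞
10·60 + 22 - 90 = 532 min
532 = 0·1440 + 532; 532 = 8·60 + 52 → 08:52, same day
→ 2025-12-10 08:52 KRS

2025-12-10 08:52 KRS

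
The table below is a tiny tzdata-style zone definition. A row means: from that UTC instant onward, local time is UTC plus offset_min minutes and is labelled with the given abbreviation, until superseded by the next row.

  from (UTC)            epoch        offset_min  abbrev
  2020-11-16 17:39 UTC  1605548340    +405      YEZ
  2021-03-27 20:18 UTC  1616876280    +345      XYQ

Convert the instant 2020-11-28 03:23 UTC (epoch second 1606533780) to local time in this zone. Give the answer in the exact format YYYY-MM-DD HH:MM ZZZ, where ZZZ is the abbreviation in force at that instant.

Query: 2020-11-28 03:23 UTC
Rule 1/2 (YEZ, +06:45): 2020-11-16 17:39 UTC ≤ query < 2021-03-27 20:18 UTC
3·60 + 23 + 405 = 608 min
608 = 0·1440 + 608; 608 = 10·60 + 8 → 10:08, same day
→ 2020-11-28 10:08 YEZ

2020-11-28 10:08 YEZ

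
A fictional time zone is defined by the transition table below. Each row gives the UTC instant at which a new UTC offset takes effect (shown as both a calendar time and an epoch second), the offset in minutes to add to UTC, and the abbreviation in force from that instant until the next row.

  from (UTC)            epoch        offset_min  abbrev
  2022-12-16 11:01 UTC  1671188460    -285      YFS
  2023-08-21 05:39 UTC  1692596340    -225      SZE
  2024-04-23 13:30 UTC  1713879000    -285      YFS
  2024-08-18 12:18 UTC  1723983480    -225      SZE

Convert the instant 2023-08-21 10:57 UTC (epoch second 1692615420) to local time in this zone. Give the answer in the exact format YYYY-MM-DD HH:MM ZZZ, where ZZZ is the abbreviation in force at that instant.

2023-08-21 07:12 SZE

Query: 2023-08-21 10:57 UTC
Rule 2/4 (SZE, -03:45): 2023-08-21 05:39 UTC ≤ query < 2024-04-23 13:30 UTC
10·60 + 57 - 225 = 432 min
432 = 0·1440 + 432; 432 = 7·60 + 12 → 07:12, same day
→ 2023-08-21 07:12 SZE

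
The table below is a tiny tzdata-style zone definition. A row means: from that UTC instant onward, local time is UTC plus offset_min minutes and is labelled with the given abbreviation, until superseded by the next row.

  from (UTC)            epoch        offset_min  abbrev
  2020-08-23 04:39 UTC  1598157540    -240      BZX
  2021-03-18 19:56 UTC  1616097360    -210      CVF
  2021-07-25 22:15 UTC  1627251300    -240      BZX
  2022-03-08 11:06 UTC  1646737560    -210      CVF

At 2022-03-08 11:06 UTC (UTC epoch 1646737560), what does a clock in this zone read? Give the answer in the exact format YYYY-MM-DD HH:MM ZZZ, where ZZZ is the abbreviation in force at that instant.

Query: 2022-03-08 11:06 UTC
Rule 4/4 (CVF, -03:30): 2022-03-08 11:06 UTC ≤ query < +∞
11·60 + 6 - 210 = 456 min
456 = 0·1440 + 456; 456 = 7·60 + 36 → 07:36, same day
→ 2022-03-08 07:36 CVF

2022-03-08 07:36 CVF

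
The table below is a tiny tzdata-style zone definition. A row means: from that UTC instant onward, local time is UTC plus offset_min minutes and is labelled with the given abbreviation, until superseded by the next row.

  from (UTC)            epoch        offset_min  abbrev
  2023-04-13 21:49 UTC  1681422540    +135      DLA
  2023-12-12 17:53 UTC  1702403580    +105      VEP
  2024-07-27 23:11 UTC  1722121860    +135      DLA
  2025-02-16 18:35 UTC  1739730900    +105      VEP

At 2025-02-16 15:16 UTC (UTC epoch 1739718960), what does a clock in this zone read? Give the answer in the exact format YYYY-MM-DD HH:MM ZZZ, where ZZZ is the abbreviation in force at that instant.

Query: 2025-02-16 15:16 UTC
Rule 3/4 (DLA, +02:15): 2024-07-27 23:11 UTC ≤ query < 2025-02-16 18:35 UTC
15·60 + 16 + 135 = 1051 min
1051 = 0·1440 + 1051; 1051 = 17·60 + 31 → 17:31, same day
→ 2025-02-16 17:31 DLA

2025-02-16 17:31 DLA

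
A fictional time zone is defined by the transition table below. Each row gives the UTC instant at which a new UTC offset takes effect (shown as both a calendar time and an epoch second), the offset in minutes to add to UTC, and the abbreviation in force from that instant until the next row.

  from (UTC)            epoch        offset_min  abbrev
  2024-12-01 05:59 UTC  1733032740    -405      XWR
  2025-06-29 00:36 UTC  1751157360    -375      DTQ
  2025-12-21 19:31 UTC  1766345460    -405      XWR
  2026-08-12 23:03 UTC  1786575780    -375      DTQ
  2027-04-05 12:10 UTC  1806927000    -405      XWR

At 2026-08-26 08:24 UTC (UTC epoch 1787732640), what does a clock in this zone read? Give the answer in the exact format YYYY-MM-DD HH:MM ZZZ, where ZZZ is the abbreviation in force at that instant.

2026-08-26 02:09 DTQ

Query: 2026-08-26 08:24 UTC
Rule 4/5 (DTQ, -06:15): 2026-08-12 23:03 UTC ≤ query < 2027-04-05 12:10 UTC
8·60 + 24 - 375 = 129 min
129 = 0·1440 + 129; 129 = 2·60 + 9 → 02:09, same day
→ 2026-08-26 02:09 DTQ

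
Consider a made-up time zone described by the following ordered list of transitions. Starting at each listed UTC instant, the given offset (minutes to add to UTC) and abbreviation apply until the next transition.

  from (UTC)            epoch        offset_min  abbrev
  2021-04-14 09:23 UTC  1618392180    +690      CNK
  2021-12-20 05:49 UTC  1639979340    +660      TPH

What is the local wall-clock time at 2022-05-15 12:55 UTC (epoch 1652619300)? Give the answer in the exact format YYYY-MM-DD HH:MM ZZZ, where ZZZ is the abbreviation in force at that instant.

Query: 2022-05-15 12:55 UTC
Rule 2/2 (TPH, +11:00): 2021-12-20 05:49 UTC ≤ query < +∞
12·60 + 55 + 660 = 1435 min
1435 = 0·1440 + 1435; 1435 = 23·60 + 55 → 23:55, same day
→ 2022-05-15 23:55 TPH

2022-05-15 23:55 TPH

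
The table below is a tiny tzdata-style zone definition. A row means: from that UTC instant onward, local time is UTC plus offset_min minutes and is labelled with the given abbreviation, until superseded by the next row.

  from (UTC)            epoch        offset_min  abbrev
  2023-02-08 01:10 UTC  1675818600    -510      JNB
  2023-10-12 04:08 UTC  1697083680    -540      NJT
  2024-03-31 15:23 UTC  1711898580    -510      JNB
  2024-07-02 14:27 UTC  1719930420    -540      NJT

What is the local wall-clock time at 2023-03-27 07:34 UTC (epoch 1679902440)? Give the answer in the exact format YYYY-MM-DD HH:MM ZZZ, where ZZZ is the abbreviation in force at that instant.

2023-03-26 23:04 JNB

Query: 2023-03-27 07:34 UTC
Rule 1/4 (JNB, -08:30): 2023-02-08 01:10 UTC ≤ query < 2023-10-12 04:08 UTC
7·60 + 34 - 510 = -56 min
-56 = -1·1440 + 1384; 1384 = 23·60 + 4 → 23:04, 2023-03-27 - 1 day = 2023-03-26
→ 2023-03-26 23:04 JNB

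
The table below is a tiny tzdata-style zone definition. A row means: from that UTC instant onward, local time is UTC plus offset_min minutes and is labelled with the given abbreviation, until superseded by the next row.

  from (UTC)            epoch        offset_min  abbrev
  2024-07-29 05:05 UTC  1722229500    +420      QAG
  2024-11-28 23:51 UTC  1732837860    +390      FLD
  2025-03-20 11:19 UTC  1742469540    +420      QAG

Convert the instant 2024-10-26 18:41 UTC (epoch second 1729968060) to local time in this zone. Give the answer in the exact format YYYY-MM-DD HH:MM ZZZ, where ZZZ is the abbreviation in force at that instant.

Query: 2024-10-26 18:41 UTC
Rule 1/3 (QAG, +07:00): 2024-07-29 05:05 UTC ≤ query < 2024-11-28 23:51 UTC
18·60 + 41 + 420 = 1541 min
1541 = 1·1440 + 101; 101 = 1·60 + 41 → 01:41, 2024-10-26 + 1 day = 2024-10-27
→ 2024-10-27 01:41 QAG

2024-10-27 01:41 QAG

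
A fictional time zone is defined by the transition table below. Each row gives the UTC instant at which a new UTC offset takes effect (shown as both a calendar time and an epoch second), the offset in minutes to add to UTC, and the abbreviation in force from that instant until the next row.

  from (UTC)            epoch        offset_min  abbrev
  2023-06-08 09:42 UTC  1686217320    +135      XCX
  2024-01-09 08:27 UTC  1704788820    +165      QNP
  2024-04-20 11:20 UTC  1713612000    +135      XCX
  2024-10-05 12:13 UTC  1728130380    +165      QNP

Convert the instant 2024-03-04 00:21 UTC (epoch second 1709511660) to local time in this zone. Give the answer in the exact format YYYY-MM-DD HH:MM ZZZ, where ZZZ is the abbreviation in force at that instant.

2024-03-04 03:06 QNP

Query: 2024-03-04 00:21 UTC
Rule 2/4 (QNP, +02:45): 2024-01-09 08:27 UTC ≤ query < 2024-04-20 11:20 UTC
0·60 + 21 + 165 = 186 min
186 = 0·1440 + 186; 186 = 3·60 + 6 → 03:06, same day
→ 2024-03-04 03:06 QNP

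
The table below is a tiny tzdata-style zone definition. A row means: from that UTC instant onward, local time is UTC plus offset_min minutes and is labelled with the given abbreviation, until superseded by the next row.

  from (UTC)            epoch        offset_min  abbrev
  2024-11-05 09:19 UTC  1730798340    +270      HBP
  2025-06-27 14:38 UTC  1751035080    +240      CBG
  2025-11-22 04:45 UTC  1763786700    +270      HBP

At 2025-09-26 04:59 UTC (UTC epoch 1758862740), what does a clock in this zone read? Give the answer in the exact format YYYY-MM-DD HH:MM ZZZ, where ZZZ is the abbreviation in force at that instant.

Query: 2025-09-26 04:59 UTC
Rule 2/3 (CBG, +04:00): 2025-06-27 14:38 UTC ≤ query < 2025-11-22 04:45 UTC
4·60 + 59 + 240 = 539 min
539 = 0·1440 + 539; 539 = 8·60 + 59 → 08:59, same day
→ 2025-09-26 08:59 CBG

2025-09-26 08:59 CBG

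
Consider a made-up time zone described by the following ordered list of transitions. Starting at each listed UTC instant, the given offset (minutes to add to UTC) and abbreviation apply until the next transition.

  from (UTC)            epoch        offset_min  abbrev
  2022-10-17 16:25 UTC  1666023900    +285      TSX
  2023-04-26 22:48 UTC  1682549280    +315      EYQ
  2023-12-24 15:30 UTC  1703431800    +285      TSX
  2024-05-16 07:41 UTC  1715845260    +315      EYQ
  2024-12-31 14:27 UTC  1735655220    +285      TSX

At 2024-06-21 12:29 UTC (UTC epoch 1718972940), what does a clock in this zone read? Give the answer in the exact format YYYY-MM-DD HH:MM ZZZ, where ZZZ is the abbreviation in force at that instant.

Query: 2024-06-21 12:29 UTC
Rule 4/5 (EYQ, +05:15): 2024-05-16 07:41 UTC ≤ query < 2024-12-31 14:27 UTC
12·60 + 29 + 315 = 1064 min
1064 = 0·1440 + 1064; 1064 = 17·60 + 44 → 17:44, same day
→ 2024-06-21 17:44 EYQ

2024-06-21 17:44 EYQ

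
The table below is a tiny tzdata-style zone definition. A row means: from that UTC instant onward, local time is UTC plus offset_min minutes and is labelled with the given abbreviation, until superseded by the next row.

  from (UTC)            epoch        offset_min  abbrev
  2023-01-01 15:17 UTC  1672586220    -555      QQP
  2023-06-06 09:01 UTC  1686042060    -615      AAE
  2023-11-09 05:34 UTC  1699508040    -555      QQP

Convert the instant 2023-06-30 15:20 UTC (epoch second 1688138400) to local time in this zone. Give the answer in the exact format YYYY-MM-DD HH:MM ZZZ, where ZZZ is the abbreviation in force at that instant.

Query: 2023-06-30 15:20 UTC
Rule 2/3 (AAE, -10:15): 2023-06-06 09:01 UTC ≤ query < 2023-11-09 05:34 UTC
15·60 + 20 - 615 = 305 min
305 = 0·1440 + 305; 305 = 5·60 + 5 → 05:05, same day
→ 2023-06-30 05:05 AAE

2023-06-30 05:05 AAE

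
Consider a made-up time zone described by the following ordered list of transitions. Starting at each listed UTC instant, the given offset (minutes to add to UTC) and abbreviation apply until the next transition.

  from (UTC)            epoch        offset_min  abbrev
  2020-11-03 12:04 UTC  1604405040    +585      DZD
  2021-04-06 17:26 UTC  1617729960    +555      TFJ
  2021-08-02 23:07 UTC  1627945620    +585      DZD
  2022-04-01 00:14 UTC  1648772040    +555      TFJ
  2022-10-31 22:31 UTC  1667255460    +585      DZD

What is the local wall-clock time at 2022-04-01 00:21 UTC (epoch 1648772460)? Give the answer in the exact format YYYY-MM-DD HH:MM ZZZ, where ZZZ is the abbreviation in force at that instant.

Query: 2022-04-01 00:21 UTC
Rule 4/5 (TFJ, +09:15): 2022-04-01 00:14 UTC ≤ query < 2022-10-31 22:31 UTC
0·60 + 21 + 555 = 576 min
576 = 0·1440 + 576; 576 = 9·60 + 36 → 09:36, same day
→ 2022-04-01 09:36 TFJ

2022-04-01 09:36 TFJ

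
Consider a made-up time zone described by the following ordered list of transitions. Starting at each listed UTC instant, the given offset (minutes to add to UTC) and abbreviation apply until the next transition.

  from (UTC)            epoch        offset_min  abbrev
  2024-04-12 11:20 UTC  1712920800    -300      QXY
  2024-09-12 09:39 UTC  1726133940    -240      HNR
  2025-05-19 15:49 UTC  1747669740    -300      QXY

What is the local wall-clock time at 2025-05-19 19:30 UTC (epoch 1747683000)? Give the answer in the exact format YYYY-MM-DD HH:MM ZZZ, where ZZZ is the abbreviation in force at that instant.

2025-05-19 14:30 QXY

Query: 2025-05-19 19:30 UTC
Rule 3/3 (QXY, -05:00): 2025-05-19 15:49 UTC ≤ query < +∞
19·60 + 30 - 300 = 870 min
870 = 0·1440 + 870; 870 = 14·60 + 30 → 14:30, same day
→ 2025-05-19 14:30 QXY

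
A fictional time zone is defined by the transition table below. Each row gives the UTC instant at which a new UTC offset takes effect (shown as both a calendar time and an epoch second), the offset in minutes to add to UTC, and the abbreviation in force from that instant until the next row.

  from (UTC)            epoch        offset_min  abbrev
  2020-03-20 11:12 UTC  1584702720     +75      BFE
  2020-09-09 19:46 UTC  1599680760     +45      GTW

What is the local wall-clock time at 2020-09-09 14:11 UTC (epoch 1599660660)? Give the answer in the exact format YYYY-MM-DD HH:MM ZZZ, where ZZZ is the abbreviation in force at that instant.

2020-09-09 15:26 BFE

Query: 2020-09-09 14:11 UTC
Rule 1/2 (BFE, +01:15): 2020-03-20 11:12 UTC ≤ query < 2020-09-09 19:46 UTC
14·60 + 11 + 75 = 926 min
926 = 0·1440 + 926; 926 = 15·60 + 26 → 15:26, same day
→ 2020-09-09 15:26 BFE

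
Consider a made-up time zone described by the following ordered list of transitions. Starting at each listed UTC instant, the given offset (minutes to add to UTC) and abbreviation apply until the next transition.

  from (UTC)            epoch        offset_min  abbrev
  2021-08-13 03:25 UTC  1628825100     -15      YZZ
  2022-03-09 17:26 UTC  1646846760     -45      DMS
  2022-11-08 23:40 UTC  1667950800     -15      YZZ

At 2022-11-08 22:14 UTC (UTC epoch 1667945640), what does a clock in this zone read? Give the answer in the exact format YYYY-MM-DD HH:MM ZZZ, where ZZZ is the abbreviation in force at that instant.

2022-11-08 21:29 DMS

Query: 2022-11-08 22:14 UTC
Rule 2/3 (DMS, -00:45): 2022-03-09 17:26 UTC ≤ query < 2022-11-08 23:40 UTC
22·60 + 14 - 45 = 1289 min
1289 = 0·1440 + 1289; 1289 = 21·60 + 29 → 21:29, same day
→ 2022-11-08 21:29 DMS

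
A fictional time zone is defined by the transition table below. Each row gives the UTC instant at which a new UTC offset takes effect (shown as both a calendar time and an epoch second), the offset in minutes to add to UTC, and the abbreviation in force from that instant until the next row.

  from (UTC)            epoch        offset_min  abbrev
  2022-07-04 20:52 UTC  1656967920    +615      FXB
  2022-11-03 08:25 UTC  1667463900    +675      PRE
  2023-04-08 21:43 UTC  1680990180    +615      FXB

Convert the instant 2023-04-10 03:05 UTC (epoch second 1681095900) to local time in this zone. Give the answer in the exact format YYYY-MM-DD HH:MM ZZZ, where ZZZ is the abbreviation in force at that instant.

Query: 2023-04-10 03:05 UTC
Rule 3/3 (FXB, +10:15): 2023-04-08 21:43 UTC ≤ query < +∞
3·60 + 5 + 615 = 800 min
800 = 0·1440 + 800; 800 = 13·60 + 20 → 13:20, same day
→ 2023-04-10 13:20 FXB

2023-04-10 13:20 FXB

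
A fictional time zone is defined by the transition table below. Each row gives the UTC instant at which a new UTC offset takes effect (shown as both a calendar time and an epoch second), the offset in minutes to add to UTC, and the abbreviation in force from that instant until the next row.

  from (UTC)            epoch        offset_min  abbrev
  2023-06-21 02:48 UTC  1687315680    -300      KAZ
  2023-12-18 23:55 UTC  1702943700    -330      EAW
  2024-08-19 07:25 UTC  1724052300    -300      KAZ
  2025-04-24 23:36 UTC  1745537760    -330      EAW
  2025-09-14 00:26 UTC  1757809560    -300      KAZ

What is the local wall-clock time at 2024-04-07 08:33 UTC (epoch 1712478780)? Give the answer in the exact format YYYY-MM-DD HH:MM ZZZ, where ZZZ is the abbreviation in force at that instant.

2024-04-07 03:03 EAW

Query: 2024-04-07 08:33 UTC
Rule 2/5 (EAW, -05:30): 2023-12-18 23:55 UTC ≤ query < 2024-08-19 07:25 UTC
8·60 + 33 - 330 = 183 min
183 = 0·1440 + 183; 183 = 3·60 + 3 → 03:03, same day
→ 2024-04-07 03:03 EAW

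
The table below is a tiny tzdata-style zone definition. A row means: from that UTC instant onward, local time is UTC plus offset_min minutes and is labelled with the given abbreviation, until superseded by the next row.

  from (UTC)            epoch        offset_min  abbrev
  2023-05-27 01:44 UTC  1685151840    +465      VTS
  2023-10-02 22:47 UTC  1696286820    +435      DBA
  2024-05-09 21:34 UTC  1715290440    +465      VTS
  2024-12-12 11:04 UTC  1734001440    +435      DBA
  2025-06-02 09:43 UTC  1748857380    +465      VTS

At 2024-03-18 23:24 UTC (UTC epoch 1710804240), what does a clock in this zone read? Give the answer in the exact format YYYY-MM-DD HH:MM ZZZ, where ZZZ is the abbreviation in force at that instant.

2024-03-19 06:39 DBA

Query: 2024-03-18 23:24 UTC
Rule 2/5 (DBA, +07:15): 2023-10-02 22:47 UTC ≤ query < 2024-05-09 21:34 UTC
23·60 + 24 + 435 = 1839 min
1839 = 1·1440 + 399; 399 = 6·60 + 39 → 06:39, 2024-03-18 + 1 day = 2024-03-19
→ 2024-03-19 06:39 DBA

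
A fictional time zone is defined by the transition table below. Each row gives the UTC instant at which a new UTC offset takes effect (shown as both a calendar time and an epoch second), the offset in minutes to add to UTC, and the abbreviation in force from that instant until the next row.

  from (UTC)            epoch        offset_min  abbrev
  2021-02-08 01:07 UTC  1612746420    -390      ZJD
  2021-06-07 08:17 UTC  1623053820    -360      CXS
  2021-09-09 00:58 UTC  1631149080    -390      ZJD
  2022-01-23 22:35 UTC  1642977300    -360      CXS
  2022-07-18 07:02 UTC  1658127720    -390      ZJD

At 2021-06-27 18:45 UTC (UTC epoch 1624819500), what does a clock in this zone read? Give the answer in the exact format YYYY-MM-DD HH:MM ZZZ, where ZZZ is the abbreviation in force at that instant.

2021-06-27 12:45 CXS

Query: 2021-06-27 18:45 UTC
Rule 2/5 (CXS, -06:00): 2021-06-07 08:17 UTC ≤ query < 2021-09-09 00:58 UTC
18·60 + 45 - 360 = 765 min
765 = 0·1440 + 765; 765 = 12·60 + 45 → 12:45, same day
→ 2021-06-27 12:45 CXS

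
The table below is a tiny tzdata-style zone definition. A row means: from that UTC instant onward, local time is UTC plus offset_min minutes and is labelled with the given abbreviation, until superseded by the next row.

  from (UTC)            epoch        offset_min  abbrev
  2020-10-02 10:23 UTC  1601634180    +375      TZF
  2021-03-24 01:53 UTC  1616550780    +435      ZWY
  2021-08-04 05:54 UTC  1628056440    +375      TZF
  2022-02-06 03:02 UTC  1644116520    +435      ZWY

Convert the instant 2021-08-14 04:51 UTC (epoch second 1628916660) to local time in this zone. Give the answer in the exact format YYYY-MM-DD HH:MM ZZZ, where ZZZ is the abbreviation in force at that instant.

Query: 2021-08-14 04:51 UTC
Rule 3/4 (TZF, +06:15): 2021-08-04 05:54 UTC ≤ query < 2022-02-06 03:02 UTC
4·60 + 51 + 375 = 666 min
666 = 0·1440 + 666; 666 = 11·60 + 6 → 11:06, same day
→ 2021-08-14 11:06 TZF

2021-08-14 11:06 TZF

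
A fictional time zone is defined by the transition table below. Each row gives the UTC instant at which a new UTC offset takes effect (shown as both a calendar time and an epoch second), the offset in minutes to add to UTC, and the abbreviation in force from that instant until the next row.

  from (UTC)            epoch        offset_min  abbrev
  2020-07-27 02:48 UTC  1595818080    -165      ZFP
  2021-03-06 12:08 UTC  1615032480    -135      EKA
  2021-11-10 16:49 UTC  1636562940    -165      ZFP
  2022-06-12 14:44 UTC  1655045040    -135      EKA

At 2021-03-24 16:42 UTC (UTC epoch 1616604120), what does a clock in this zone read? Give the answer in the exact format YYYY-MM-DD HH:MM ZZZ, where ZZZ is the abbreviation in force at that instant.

Query: 2021-03-24 16:42 UTC
Rule 2/4 (EKA, -02:15): 2021-03-06 12:08 UTC ≤ query < 2021-11-10 16:49 UTC
16·60 + 42 - 135 = 867 min
867 = 0·1440 + 867; 867 = 14·60 + 27 → 14:27, same day
→ 2021-03-24 14:27 EKA

2021-03-24 14:27 EKA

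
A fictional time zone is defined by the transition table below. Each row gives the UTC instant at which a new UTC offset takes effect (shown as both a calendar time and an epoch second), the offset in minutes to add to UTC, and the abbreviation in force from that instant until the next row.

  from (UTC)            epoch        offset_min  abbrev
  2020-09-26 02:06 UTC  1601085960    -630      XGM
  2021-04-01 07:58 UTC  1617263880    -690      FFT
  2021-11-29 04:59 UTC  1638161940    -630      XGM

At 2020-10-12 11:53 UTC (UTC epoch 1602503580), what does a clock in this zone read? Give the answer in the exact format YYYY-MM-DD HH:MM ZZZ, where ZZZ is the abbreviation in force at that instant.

Query: 2020-10-12 11:53 UTC
Rule 1/3 (XGM, -10:30): 2020-09-26 02:06 UTC ≤ query < 2021-04-01 07:58 UTC
11·60 + 53 - 630 = 83 min
83 = 0·1440 + 83; 83 = 1·60 + 23 → 01:23, same day
→ 2020-10-12 01:23 XGM

2020-10-12 01:23 XGM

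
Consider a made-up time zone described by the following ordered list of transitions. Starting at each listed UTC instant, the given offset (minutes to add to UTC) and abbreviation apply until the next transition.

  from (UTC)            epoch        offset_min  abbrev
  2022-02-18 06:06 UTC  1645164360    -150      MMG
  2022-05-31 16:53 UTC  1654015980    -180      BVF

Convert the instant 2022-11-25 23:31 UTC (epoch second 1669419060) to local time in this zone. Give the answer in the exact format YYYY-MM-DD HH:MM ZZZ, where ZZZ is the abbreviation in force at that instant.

2022-11-25 20:31 BVF

Query: 2022-11-25 23:31 UTC
Rule 2/2 (BVF, -03:00): 2022-05-31 16:53 UTC ≤ query < +∞
23·60 + 31 - 180 = 1231 min
1231 = 0·1440 + 1231; 1231 = 20·60 + 31 → 20:31, same day
→ 2022-11-25 20:31 BVF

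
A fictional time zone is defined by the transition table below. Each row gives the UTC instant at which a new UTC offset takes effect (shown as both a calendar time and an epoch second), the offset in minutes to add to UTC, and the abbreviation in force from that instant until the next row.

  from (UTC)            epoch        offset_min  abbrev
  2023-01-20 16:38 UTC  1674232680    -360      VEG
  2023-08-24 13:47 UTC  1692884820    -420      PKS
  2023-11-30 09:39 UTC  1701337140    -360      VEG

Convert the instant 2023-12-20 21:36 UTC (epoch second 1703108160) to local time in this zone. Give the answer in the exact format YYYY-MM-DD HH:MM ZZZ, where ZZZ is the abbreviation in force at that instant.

2023-12-20 15:36 VEG

Query: 2023-12-20 21:36 UTC
Rule 3/3 (VEG, -06:00): 2023-11-30 09:39 UTC ≤ query < +∞
21·60 + 36 - 360 = 936 min
936 = 0·1440 + 936; 936 = 15·60 + 36 → 15:36, same day
→ 2023-12-20 15:36 VEG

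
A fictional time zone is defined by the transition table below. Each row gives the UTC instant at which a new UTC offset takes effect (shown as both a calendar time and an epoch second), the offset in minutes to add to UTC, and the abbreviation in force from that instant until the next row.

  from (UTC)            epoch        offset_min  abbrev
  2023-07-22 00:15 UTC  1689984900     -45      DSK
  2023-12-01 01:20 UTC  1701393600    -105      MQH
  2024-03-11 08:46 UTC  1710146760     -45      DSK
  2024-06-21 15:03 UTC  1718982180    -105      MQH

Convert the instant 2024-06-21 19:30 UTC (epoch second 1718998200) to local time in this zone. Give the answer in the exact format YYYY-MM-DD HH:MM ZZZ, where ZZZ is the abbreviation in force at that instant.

2024-06-21 17:45 MQH

Query: 2024-06-21 19:30 UTC
Rule 4/4 (MQH, -01:45): 2024-06-21 15:03 UTC ≤ query < +∞
19·60 + 30 - 105 = 1065 min
1065 = 0·1440 + 1065; 1065 = 17·60 + 45 → 17:45, same day
→ 2024-06-21 17:45 MQH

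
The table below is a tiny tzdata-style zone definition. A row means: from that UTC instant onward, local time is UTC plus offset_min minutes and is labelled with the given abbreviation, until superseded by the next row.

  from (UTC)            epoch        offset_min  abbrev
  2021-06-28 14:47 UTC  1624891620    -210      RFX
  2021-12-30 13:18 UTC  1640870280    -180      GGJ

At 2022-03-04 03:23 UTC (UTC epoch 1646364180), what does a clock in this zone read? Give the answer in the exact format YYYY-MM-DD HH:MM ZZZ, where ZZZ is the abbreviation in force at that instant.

2022-03-04 00:23 GGJ

Query: 2022-03-04 03:23 UTC
Rule 2/2 (GGJ, -03:00): 2021-12-30 13:18 UTC ≤ query < +∞
3·60 + 23 - 180 = 23 min
23 = 0·1440 + 23; 23 = 0·60 + 23 → 00:23, same day
→ 2022-03-04 00:23 GGJ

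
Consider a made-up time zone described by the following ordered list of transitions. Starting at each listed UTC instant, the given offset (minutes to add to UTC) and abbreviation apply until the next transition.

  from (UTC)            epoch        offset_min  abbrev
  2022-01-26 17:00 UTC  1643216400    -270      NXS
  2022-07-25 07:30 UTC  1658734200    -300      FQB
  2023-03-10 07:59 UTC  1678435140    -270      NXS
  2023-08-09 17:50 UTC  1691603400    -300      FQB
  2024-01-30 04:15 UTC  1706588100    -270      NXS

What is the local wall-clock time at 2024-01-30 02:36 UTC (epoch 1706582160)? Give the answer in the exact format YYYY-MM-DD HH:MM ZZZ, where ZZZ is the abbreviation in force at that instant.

Query: 2024-01-30 02:36 UTC
Rule 4/5 (FQB, -05:00): 2023-08-09 17:50 UTC ≤ query < 2024-01-30 04:15 UTC
2·60 + 36 - 300 = -144 min
-144 = -1·1440 + 1296; 1296 = 21·60 + 36 → 21:36, 2024-01-30 - 1 day = 2024-01-29
→ 2024-01-29 21:36 FQB

2024-01-29 21:36 FQB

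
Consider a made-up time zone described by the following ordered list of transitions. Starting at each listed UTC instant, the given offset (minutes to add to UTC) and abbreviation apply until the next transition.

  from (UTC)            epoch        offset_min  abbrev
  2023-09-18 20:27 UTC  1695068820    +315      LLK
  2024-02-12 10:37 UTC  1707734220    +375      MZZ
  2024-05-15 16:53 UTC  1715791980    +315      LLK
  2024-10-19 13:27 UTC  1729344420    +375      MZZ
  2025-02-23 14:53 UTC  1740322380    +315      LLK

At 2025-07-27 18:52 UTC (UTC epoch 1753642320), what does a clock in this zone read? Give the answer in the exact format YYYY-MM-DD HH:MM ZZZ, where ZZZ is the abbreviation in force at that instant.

2025-07-28 00:07 LLK

Query: 2025-07-27 18:52 UTC
Rule 5/5 (LLK, +05:15): 2025-02-23 14:53 UTC ≤ query < +∞
18·60 + 52 + 315 = 1447 min
1447 = 1·1440 + 7; 7 = 0·60 + 7 → 00:07, 2025-07-27 + 1 day = 2025-07-28
→ 2025-07-28 00:07 LLK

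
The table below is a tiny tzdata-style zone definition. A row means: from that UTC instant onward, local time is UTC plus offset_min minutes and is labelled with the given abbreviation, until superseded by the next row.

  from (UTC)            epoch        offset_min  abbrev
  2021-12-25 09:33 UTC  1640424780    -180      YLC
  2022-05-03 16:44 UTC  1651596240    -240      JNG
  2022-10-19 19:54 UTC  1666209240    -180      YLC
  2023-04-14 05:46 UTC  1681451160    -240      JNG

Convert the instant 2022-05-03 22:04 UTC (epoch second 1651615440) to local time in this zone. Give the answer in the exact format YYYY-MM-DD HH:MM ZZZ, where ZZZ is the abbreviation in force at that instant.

Query: 2022-05-03 22:04 UTC
Rule 2/4 (JNG, -04:00): 2022-05-03 16:44 UTC ≤ query < 2022-10-19 19:54 UTC
22·60 + 4 - 240 = 1084 min
1084 = 0·1440 + 1084; 1084 = 18·60 + 4 → 18:04, same day
→ 2022-05-03 18:04 JNG

2022-05-03 18:04 JNG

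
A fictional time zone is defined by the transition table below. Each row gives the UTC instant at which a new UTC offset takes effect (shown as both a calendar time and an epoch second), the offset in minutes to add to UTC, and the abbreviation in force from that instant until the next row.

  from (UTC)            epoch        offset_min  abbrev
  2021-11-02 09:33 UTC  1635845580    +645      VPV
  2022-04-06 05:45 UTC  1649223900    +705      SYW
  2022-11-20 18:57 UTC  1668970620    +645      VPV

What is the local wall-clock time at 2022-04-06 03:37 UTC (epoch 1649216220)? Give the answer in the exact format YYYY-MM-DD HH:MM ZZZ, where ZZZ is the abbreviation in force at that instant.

2022-04-06 14:22 VPV

Query: 2022-04-06 03:37 UTC
Rule 1/3 (VPV, +10:45): 2021-11-02 09:33 UTC ≤ query < 2022-04-06 05:45 UTC
3·60 + 37 + 645 = 862 min
862 = 0·1440 + 862; 862 = 14·60 + 22 → 14:22, same day
→ 2022-04-06 14:22 VPV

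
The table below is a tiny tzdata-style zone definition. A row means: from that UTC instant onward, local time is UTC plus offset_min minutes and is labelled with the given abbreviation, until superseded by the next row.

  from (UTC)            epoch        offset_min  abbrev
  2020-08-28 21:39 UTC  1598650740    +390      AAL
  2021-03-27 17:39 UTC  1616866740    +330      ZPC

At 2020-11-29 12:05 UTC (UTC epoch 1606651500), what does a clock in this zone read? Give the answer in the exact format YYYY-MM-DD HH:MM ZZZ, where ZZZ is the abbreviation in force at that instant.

Query: 2020-11-29 12:05 UTC
Rule 1/2 (AAL, +06:30): 2020-08-28 21:39 UTC ≤ query < 2021-03-27 17:39 UTC
12·60 + 5 + 390 = 1115 min
1115 = 0·1440 + 1115; 1115 = 18·60 + 35 → 18:35, same day
→ 2020-11-29 18:35 AAL

2020-11-29 18:35 AAL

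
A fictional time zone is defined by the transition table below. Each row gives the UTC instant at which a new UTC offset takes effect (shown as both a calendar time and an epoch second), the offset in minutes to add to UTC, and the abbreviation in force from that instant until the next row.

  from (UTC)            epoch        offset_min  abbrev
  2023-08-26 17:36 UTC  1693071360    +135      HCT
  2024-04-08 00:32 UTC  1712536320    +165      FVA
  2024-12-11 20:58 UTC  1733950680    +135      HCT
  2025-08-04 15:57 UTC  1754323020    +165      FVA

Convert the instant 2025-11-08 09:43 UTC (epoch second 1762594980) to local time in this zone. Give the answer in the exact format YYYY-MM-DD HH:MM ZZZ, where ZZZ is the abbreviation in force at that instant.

2025-11-08 12:28 FVA

Query: 2025-11-08 09:43 UTC
Rule 4/4 (FVA, +02:45): 2025-08-04 15:57 UTC ≤ query < +∞
9·60 + 43 + 165 = 748 min
748 = 0·1440 + 748; 748 = 12·60 + 28 → 12:28, same day
→ 2025-11-08 12:28 FVA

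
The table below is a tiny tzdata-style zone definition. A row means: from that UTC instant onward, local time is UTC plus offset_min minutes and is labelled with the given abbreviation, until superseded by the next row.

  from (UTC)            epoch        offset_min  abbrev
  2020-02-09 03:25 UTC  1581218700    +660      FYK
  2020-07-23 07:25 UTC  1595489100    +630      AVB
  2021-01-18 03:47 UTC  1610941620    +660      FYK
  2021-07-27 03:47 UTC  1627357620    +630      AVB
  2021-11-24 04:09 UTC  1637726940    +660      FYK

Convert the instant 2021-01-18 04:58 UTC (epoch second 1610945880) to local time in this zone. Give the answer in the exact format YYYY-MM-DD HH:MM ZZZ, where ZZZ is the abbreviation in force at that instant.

Query: 2021-01-18 04:58 UTC
Rule 3/5 (FYK, +11:00): 2021-01-18 03:47 UTC ≤ query < 2021-07-27 03:47 UTC
4·60 + 58 + 660 = 958 min
958 = 0·1440 + 958; 958 = 15·60 + 58 → 15:58, same day
→ 2021-01-18 15:58 FYK

2021-01-18 15:58 FYK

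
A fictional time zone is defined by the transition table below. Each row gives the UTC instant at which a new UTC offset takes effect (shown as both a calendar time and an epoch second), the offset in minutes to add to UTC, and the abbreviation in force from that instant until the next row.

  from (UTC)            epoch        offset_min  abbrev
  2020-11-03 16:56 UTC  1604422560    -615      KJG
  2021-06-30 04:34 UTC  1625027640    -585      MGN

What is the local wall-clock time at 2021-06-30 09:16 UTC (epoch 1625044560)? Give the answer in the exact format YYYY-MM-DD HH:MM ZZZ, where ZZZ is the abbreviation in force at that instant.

Query: 2021-06-30 09:16 UTC
Rule 2/2 (MGN, -09:45): 2021-06-30 04:34 UTC ≤ query < +∞
9·60 + 16 - 585 = -29 min
-29 = -1·1440 + 1411; 1411 = 23·60 + 31 → 23:31, 2021-06-30 - 1 day = 2021-06-29
→ 2021-06-29 23:31 MGN

2021-06-29 23:31 MGN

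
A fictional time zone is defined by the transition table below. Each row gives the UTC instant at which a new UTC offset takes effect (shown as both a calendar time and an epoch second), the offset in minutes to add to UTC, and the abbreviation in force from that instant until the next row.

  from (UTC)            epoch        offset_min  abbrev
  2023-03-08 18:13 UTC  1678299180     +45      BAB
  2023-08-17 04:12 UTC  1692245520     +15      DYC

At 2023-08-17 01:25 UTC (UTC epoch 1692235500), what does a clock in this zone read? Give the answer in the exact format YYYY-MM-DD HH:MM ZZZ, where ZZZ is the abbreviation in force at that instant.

Query: 2023-08-17 01:25 UTC
Rule 1/2 (BAB, +00:45): 2023-03-08 18:13 UTC ≤ query < 2023-08-17 04:12 UTC
1·60 + 25 + 45 = 130 min
130 = 0·1440 + 130; 130 = 2·60 + 10 → 02:10, same day
→ 2023-08-17 02:10 BAB

2023-08-17 02:10 BAB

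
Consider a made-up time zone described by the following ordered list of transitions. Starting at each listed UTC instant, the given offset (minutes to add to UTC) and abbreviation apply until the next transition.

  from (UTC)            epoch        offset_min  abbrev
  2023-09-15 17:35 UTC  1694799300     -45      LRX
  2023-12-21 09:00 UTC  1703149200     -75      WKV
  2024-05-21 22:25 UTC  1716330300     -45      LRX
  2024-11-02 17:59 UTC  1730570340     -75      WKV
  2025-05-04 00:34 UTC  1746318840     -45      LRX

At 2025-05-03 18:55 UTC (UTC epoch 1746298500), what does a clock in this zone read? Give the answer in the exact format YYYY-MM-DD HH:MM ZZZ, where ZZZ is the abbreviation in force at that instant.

2025-05-03 17:40 WKV

Query: 2025-05-03 18:55 UTC
Rule 4/5 (WKV, -01:15): 2024-11-02 17:59 UTC ≤ query < 2025-05-04 00:34 UTC
18·60 + 55 - 75 = 1060 min
1060 = 0·1440 + 1060; 1060 = 17·60 + 40 → 17:40, same day
→ 2025-05-03 17:40 WKV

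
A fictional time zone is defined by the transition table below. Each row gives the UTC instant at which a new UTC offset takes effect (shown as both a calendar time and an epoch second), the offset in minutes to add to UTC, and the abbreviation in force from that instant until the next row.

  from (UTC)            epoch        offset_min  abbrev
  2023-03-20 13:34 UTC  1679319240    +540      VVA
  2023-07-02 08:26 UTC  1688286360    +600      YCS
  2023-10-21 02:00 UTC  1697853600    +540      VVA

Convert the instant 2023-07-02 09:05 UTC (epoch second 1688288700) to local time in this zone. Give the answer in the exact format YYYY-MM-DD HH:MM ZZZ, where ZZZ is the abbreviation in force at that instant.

Query: 2023-07-02 09:05 UTC
Rule 2/3 (YCS, +10:00): 2023-07-02 08:26 UTC ≤ query < 2023-10-21 02:00 UTC
9·60 + 5 + 600 = 1145 min
1145 = 0·1440 + 1145; 1145 = 19·60 + 5 → 19:05, same day
→ 2023-07-02 19:05 YCS

2023-07-02 19:05 YCS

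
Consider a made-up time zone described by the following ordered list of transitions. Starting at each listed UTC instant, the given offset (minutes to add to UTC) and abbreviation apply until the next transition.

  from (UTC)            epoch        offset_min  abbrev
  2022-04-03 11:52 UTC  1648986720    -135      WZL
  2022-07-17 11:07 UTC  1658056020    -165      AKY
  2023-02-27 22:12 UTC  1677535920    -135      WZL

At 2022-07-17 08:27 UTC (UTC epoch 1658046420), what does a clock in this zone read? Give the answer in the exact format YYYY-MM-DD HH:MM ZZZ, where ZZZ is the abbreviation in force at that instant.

2022-07-17 06:12 WZL

Query: 2022-07-17 08:27 UTC
Rule 1/3 (WZL, -02:15): 2022-04-03 11:52 UTC ≤ query < 2022-07-17 11:07 UTC
8·60 + 27 - 135 = 372 min
372 = 0·1440 + 372; 372 = 6·60 + 12 → 06:12, same day
→ 2022-07-17 06:12 WZL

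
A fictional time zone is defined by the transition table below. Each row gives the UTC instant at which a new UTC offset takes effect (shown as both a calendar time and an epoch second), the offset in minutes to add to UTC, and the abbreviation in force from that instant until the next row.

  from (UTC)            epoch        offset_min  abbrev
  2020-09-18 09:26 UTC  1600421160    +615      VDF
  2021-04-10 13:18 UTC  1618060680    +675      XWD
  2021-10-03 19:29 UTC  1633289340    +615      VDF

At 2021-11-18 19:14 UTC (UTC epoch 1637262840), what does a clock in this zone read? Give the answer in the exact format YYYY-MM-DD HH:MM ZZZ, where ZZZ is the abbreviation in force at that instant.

2021-11-19 05:29 VDF

Query: 2021-11-18 19:14 UTC
Rule 3/3 (VDF, +10:15): 2021-10-03 19:29 UTC ≤ query < +∞
19·60 + 14 + 615 = 1769 min
1769 = 1·1440 + 329; 329 = 5·60 + 29 → 05:29, 2021-11-18 + 1 day = 2021-11-19
→ 2021-11-19 05:29 VDF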